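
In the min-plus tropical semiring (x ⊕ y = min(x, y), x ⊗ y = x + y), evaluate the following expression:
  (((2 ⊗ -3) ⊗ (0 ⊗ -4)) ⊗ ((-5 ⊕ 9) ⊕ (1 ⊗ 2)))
(((2 ⊗ -3) ⊗ (0 ⊗ -4)) ⊗ ((-5 ⊕ 9) ⊕ (1 ⊗ 2))) = -10

Expand innermost to outermost. Recall ⊕ takes the minimum of its arguments and ⊗ takes their sum. Working out the expression (((2 ⊗ -3) ⊗ (0 ⊗ -4)) ⊗ ((-5 ⊕ 9) ⊕ (1 ⊗ 2))) gives -10.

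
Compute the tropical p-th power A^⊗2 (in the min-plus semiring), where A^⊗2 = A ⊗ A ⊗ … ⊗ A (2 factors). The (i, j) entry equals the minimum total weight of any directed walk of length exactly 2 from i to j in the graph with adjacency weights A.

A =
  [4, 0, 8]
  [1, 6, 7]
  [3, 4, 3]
A^⊗2 =
  [1, 4, 7]
  [5, 1, 9]
  [5, 3, 6]

Each entry (A^⊗2)_ij equals the minimum over all length-2 walks i = v_0 → v_1 → … → v_2 = j of Σ_t A[v_t][v_{t+1}]. For example, for (i, j) = (0, 2) we minimise over 3 possible intermediate vertex sequences; the minimum is 7, attained along the walk 0 → 1 → 2.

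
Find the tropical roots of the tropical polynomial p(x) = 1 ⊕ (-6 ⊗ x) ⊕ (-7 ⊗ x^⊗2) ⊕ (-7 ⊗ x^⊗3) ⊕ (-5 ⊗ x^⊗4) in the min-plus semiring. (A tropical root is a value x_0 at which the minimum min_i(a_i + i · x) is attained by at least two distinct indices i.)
Roots: {-2, 0, 1, 7}

Each tropical root is a break point of the lower envelope of the lines y = a_i + i · x (there are 5 lines, with slopes 0, 1, ..., 4). Only the lines that attain the minimum somewhere contribute to roots; other lines are dominated. Here the surviving (envelope) indices are i = 4, i = 3, i = 2, i = 1, i = 0.
Intersections between consecutive envelope lines give the roots: for adjacent envelope indices i < j the intersection is x = (a_i − a_j) / (j − i). Reading off the sorted break points: {-2, 0, 1, 7}.
Verification: at each break x_0, at least two indices attain the minimum of min_i(a_i + i · x_0).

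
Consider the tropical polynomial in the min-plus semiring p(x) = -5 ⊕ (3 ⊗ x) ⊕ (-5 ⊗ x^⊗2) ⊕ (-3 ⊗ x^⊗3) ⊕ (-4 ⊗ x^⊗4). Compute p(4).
p(4) = -5

A tropical monomial a ⊗ x^⊗i evaluates to a + i · x. Evaluating each term at x = 4:
  Term 0 contributes -5 + 0 · 4 = -5
  Term 1 contributes 3 + 1 · 4 = 7
  Term 2 contributes -5 + 2 · 4 = 3
  Term 3 contributes -3 + 3 · 4 = 9
  Term 4 contributes -4 + 4 · 4 = 12
p(4) = ⊕ of these = min[-5, 7, 3, 9, 12] = -5.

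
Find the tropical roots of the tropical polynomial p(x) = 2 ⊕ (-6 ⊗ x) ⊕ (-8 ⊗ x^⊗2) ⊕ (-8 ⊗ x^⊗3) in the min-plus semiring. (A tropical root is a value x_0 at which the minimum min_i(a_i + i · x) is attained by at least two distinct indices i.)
Roots: {0, 2, 8}

Each tropical root is a break point of the lower envelope of the lines y = a_i + i · x (there are 4 lines, with slopes 0, 1, ..., 3). Only the lines that attain the minimum somewhere contribute to roots; other lines are dominated. Here the surviving (envelope) indices are i = 3, i = 2, i = 1, i = 0.
Intersections between consecutive envelope lines give the roots: for adjacent envelope indices i < j the intersection is x = (a_i − a_j) / (j − i). Reading off the sorted break points: {0, 2, 8}.
Verification: at each break x_0, at least two indices attain the minimum of min_i(a_i + i · x_0).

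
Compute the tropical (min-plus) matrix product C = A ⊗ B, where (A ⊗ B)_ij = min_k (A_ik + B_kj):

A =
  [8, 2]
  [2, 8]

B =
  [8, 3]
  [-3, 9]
A ⊗ B =
  [-1, 11]
  [5, 5]

Apply the min-plus product entry-by-entry:
  C[0][0] = min over k of (A[0][0] + B[0][0] = 8 + 8 = 16, A[0][1] + B[1][0] = 2 + -3 = -1) = -1 (attained at k = 1)
  C[0][1] = min over k of (A[0][0] + B[0][1] = 8 + 3 = 11, A[0][1] + B[1][1] = 2 + 9 = 11) = 11 (attained at k = 0)
  C[1][0] = min over k of (A[1][0] + B[0][0] = 2 + 8 = 10, A[1][1] + B[1][0] = 8 + -3 = 5) = 5 (attained at k = 1)
  C[1][1] = min over k of (A[1][0] + B[0][1] = 2 + 3 = 5, A[1][1] + B[1][1] = 8 + 9 = 17) = 5 (attained at k = 0)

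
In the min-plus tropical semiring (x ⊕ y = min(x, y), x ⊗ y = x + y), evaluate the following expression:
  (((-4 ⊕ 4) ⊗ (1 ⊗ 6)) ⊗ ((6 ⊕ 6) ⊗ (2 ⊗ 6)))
(((-4 ⊕ 4) ⊗ (1 ⊗ 6)) ⊗ ((6 ⊕ 6) ⊗ (2 ⊗ 6))) = 17

Expand innermost to outermost. Recall ⊕ takes the minimum of its arguments and ⊗ takes their sum. Working out the expression (((-4 ⊕ 4) ⊗ (1 ⊗ 6)) ⊗ ((6 ⊕ 6) ⊗ (2 ⊗ 6))) gives 17.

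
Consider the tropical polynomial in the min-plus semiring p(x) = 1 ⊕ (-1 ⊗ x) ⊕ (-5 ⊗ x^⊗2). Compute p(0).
p(0) = -5

A tropical monomial a ⊗ x^⊗i evaluates to a + i · x. Evaluating each term at x = 0:
  Term 0 contributes 1 + 0 · 0 = 1
  Term 1 contributes -1 + 1 · 0 = -1
  Term 2 contributes -5 + 2 · 0 = -5
p(0) = ⊕ of these = min[1, -1, -5] = -5.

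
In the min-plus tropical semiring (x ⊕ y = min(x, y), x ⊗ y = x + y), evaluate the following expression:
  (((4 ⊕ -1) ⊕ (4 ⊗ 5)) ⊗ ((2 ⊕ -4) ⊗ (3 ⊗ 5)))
(((4 ⊕ -1) ⊕ (4 ⊗ 5)) ⊗ ((2 ⊕ -4) ⊗ (3 ⊗ 5))) = 3

Expand innermost to outermost. Recall ⊕ takes the minimum of its arguments and ⊗ takes their sum. Working out the expression (((4 ⊕ -1) ⊕ (4 ⊗ 5)) ⊗ ((2 ⊕ -4) ⊗ (3 ⊗ 5))) gives 3.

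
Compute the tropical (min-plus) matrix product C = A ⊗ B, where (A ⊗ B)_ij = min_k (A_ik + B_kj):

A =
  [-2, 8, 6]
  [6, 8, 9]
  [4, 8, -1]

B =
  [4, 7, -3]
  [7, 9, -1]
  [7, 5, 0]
A ⊗ B =
  [2, 5, -5]
  [10, 13, 3]
  [6, 4, -1]

Apply the min-plus product entry-by-entry:
  C[0][0] = min over k of (A[0][0] + B[0][0] = -2 + 4 = 2, A[0][1] + B[1][0] = 8 + 7 = 15, A[0][2] + B[2][0] = 6 + 7 = 13) = 2 (attained at k = 0)
  C[0][1] = min over k of (A[0][0] + B[0][1] = -2 + 7 = 5, A[0][1] + B[1][1] = 8 + 9 = 17, A[0][2] + B[2][1] = 6 + 5 = 11) = 5 (attained at k = 0)
  C[0][2] = min over k of (A[0][0] + B[0][2] = -2 + -3 = -5, A[0][1] + B[1][2] = 8 + -1 = 7, A[0][2] + B[2][2] = 6 + 0 = 6) = -5 (attained at k = 0)
  C[1][0] = min over k of (A[1][0] + B[0][0] = 6 + 4 = 10, A[1][1] + B[1][0] = 8 + 7 = 15, A[1][2] + B[2][0] = 9 + 7 = 16) = 10 (attained at k = 0)
  C[1][1] = min over k of (A[1][0] + B[0][1] = 6 + 7 = 13, A[1][1] + B[1][1] = 8 + 9 = 17, A[1][2] + B[2][1] = 9 + 5 = 14) = 13 (attained at k = 0)
  C[1][2] = min over k of (A[1][0] + B[0][2] = 6 + -3 = 3, A[1][1] + B[1][2] = 8 + -1 = 7, A[1][2] + B[2][2] = 9 + 0 = 9) = 3 (attained at k = 0)
  C[2][0] = min over k of (A[2][0] + B[0][0] = 4 + 4 = 8, A[2][1] + B[1][0] = 8 + 7 = 15, A[2][2] + B[2][0] = -1 + 7 = 6) = 6 (attained at k = 2)
  C[2][1] = min over k of (A[2][0] + B[0][1] = 4 + 7 = 11, A[2][1] + B[1][1] = 8 + 9 = 17, A[2][2] + B[2][1] = -1 + 5 = 4) = 4 (attained at k = 2)
  C[2][2] = min over k of (A[2][0] + B[0][2] = 4 + -3 = 1, A[2][1] + B[1][2] = 8 + -1 = 7, A[2][2] + B[2][2] = -1 + 0 = -1) = -1 (attained at k = 2)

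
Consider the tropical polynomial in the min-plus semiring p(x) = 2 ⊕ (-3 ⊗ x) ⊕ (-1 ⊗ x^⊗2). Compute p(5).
p(5) = 2

A tropical monomial a ⊗ x^⊗i evaluates to a + i · x. Evaluating each term at x = 5:
  Term 0 contributes 2 + 0 · 5 = 2
  Term 1 contributes -3 + 1 · 5 = 2
  Term 2 contributes -1 + 2 · 5 = 9
p(5) = ⊕ of these = min[2, 2, 9] = 2.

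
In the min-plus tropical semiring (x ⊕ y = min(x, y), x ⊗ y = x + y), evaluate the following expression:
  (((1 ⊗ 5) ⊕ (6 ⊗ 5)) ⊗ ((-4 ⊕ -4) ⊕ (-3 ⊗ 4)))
(((1 ⊗ 5) ⊕ (6 ⊗ 5)) ⊗ ((-4 ⊕ -4) ⊕ (-3 ⊗ 4))) = 2

Expand innermost to outermost. Recall ⊕ takes the minimum of its arguments and ⊗ takes their sum. Working out the expression (((1 ⊗ 5) ⊕ (6 ⊗ 5)) ⊗ ((-4 ⊕ -4) ⊕ (-3 ⊗ 4))) gives 2.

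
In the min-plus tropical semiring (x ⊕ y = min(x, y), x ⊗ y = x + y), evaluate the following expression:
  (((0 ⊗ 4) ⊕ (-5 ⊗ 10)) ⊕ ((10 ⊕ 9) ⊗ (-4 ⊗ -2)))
(((0 ⊗ 4) ⊕ (-5 ⊗ 10)) ⊕ ((10 ⊕ 9) ⊗ (-4 ⊗ -2))) = 3

Expand innermost to outermost. Recall ⊕ takes the minimum of its arguments and ⊗ takes their sum. Working out the expression (((0 ⊗ 4) ⊕ (-5 ⊗ 10)) ⊕ ((10 ⊕ 9) ⊗ (-4 ⊗ -2))) gives 3.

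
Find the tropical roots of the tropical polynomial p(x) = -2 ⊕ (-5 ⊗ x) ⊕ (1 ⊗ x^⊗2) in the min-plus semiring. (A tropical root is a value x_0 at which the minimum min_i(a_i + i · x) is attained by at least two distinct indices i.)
Roots: {-6, 3}

Each tropical root is a break point of the lower envelope of the lines y = a_i + i · x (there are 3 lines, with slopes 0, 1, ..., 2). Only the lines that attain the minimum somewhere contribute to roots; other lines are dominated. Here the surviving (envelope) indices are i = 2, i = 1, i = 0.
Intersections between consecutive envelope lines give the roots: for adjacent envelope indices i < j the intersection is x = (a_i − a_j) / (j − i). Reading off the sorted break points: {-6, 3}.
Verification: at each break x_0, at least two indices attain the minimum of min_i(a_i + i · x_0).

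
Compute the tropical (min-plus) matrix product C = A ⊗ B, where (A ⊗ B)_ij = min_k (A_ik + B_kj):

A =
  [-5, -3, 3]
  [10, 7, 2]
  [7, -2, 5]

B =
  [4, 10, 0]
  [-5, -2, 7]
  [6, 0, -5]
A ⊗ B =
  [-8, -5, -5]
  [2, 2, -3]
  [-7, -4, 0]

Apply the min-plus product entry-by-entry:
  C[0][0] = min over k of (A[0][0] + B[0][0] = -5 + 4 = -1, A[0][1] + B[1][0] = -3 + -5 = -8, A[0][2] + B[2][0] = 3 + 6 = 9) = -8 (attained at k = 1)
  C[0][1] = min over k of (A[0][0] + B[0][1] = -5 + 10 = 5, A[0][1] + B[1][1] = -3 + -2 = -5, A[0][2] + B[2][1] = 3 + 0 = 3) = -5 (attained at k = 1)
  C[0][2] = min over k of (A[0][0] + B[0][2] = -5 + 0 = -5, A[0][1] + B[1][2] = -3 + 7 = 4, A[0][2] + B[2][2] = 3 + -5 = -2) = -5 (attained at k = 0)
  C[1][0] = min over k of (A[1][0] + B[0][0] = 10 + 4 = 14, A[1][1] + B[1][0] = 7 + -5 = 2, A[1][2] + B[2][0] = 2 + 6 = 8) = 2 (attained at k = 1)
  C[1][1] = min over k of (A[1][0] + B[0][1] = 10 + 10 = 20, A[1][1] + B[1][1] = 7 + -2 = 5, A[1][2] + B[2][1] = 2 + 0 = 2) = 2 (attained at k = 2)
  C[1][2] = min over k of (A[1][0] + B[0][2] = 10 + 0 = 10, A[1][1] + B[1][2] = 7 + 7 = 14, A[1][2] + B[2][2] = 2 + -5 = -3) = -3 (attained at k = 2)
  C[2][0] = min over k of (A[2][0] + B[0][0] = 7 + 4 = 11, A[2][1] + B[1][0] = -2 + -5 = -7, A[2][2] + B[2][0] = 5 + 6 = 11) = -7 (attained at k = 1)
  C[2][1] = min over k of (A[2][0] + B[0][1] = 7 + 10 = 17, A[2][1] + B[1][1] = -2 + -2 = -4, A[2][2] + B[2][1] = 5 + 0 = 5) = -4 (attained at k = 1)
  C[2][2] = min over k of (A[2][0] + B[0][2] = 7 + 0 = 7, A[2][1] + B[1][2] = -2 + 7 = 5, A[2][2] + B[2][2] = 5 + -5 = 0) = 0 (attained at k = 2)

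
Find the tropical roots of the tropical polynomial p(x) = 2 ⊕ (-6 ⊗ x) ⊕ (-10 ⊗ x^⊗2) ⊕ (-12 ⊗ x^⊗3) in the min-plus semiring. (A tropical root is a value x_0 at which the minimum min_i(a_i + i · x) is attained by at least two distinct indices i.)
Roots: {2, 4, 8}

Each tropical root is a break point of the lower envelope of the lines y = a_i + i · x (there are 4 lines, with slopes 0, 1, ..., 3). Only the lines that attain the minimum somewhere contribute to roots; other lines are dominated. Here the surviving (envelope) indices are i = 3, i = 2, i = 1, i = 0.
Intersections between consecutive envelope lines give the roots: for adjacent envelope indices i < j the intersection is x = (a_i − a_j) / (j − i). Reading off the sorted break points: {2, 4, 8}.
Verification: at each break x_0, at least two indices attain the minimum of min_i(a_i + i · x_0).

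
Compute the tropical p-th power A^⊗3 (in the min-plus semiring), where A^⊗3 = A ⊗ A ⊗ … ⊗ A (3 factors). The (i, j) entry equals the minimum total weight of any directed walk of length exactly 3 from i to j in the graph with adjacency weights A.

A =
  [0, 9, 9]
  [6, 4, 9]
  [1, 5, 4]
A^⊗3 =
  [0, 9, 9]
  [6, 12, 15]
  [1, 10, 10]

Each entry (A^⊗3)_ij equals the minimum over all length-3 walks i = v_0 → v_1 → … → v_3 = j of Σ_t A[v_t][v_{t+1}]. For example, for (i, j) = (0, 2) we minimise over 9 possible intermediate vertex sequences; the minimum is 9, attained along the walk 0 → 0 → 0 → 2.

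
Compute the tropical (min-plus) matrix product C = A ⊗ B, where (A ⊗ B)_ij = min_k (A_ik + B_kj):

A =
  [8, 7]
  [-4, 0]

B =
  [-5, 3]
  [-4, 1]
A ⊗ B =
  [3, 8]
  [-9, -1]

Apply the min-plus product entry-by-entry:
  C[0][0] = min over k of (A[0][0] + B[0][0] = 8 + -5 = 3, A[0][1] + B[1][0] = 7 + -4 = 3) = 3 (attained at k = 0)
  C[0][1] = min over k of (A[0][0] + B[0][1] = 8 + 3 = 11, A[0][1] + B[1][1] = 7 + 1 = 8) = 8 (attained at k = 1)
  C[1][0] = min over k of (A[1][0] + B[0][0] = -4 + -5 = -9, A[1][1] + B[1][0] = 0 + -4 = -4) = -9 (attained at k = 0)
  C[1][1] = min over k of (A[1][0] + B[0][1] = -4 + 3 = -1, A[1][1] + B[1][1] = 0 + 1 = 1) = -1 (attained at k = 0)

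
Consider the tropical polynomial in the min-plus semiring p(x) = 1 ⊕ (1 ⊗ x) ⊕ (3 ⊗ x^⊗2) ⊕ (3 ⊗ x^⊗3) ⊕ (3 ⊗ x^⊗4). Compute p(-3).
p(-3) = -9

A tropical monomial a ⊗ x^⊗i evaluates to a + i · x. Evaluating each term at x = -3:
  Term 0 contributes 1 + 0 · -3 = 1
  Term 1 contributes 1 + 1 · -3 = -2
  Term 2 contributes 3 + 2 · -3 = -3
  Term 3 contributes 3 + 3 · -3 = -6
  Term 4 contributes 3 + 4 · -3 = -9
p(-3) = ⊕ of these = min[1, -2, -3, -6, -9] = -9.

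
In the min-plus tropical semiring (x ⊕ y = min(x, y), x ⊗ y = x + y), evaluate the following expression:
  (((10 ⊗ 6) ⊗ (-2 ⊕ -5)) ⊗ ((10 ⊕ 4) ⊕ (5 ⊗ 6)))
(((10 ⊗ 6) ⊗ (-2 ⊕ -5)) ⊗ ((10 ⊕ 4) ⊕ (5 ⊗ 6))) = 15

Expand innermost to outermost. Recall ⊕ takes the minimum of its arguments and ⊗ takes their sum. Working out the expression (((10 ⊗ 6) ⊗ (-2 ⊕ -5)) ⊗ ((10 ⊕ 4) ⊕ (5 ⊗ 6))) gives 15.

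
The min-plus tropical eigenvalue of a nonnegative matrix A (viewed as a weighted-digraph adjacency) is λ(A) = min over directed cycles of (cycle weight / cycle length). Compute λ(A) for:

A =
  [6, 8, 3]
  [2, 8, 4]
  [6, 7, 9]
λ(A) = 4

Enumerate directed cycles and compute their means (weight / length). Sample:
  cycle 0 → 0: weight = 6, length = 1, mean = 6/1 ≈ 6.000
  cycle 1 → 1: weight = 8, length = 1, mean = 8/1 ≈ 8.000
  cycle 2 → 2: weight = 9, length = 1, mean = 9/1 ≈ 9.000
  cycle 0 → 1 → 0: weight = 10, length = 2, mean = 10/2 ≈ 5.000
  cycle 0 → 2 → 0: weight = 9, length = 2, mean = 9/2 ≈ 4.500
  cycle 1 → 0 → 1: weight = 10, length = 2, mean = 10/2 ≈ 5.000
Minimum mean = 4.000, attained e.g. along the cycle 0 → 2 → 1 → 0 with weight 12 and length 3. So λ(A) = 12/3 = 4.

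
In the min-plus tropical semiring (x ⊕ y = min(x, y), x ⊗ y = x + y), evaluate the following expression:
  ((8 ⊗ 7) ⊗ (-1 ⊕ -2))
((8 ⊗ 7) ⊗ (-1 ⊕ -2)) = 13

Expand innermost to outermost. Recall ⊕ takes the minimum of its arguments and ⊗ takes their sum. Working out the expression ((8 ⊗ 7) ⊗ (-1 ⊕ -2)) gives 13.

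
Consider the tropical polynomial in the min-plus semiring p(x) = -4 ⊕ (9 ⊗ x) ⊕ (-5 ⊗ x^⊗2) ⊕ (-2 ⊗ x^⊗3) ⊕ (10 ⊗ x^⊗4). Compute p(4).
p(4) = -4

A tropical monomial a ⊗ x^⊗i evaluates to a + i · x. Evaluating each term at x = 4:
  Term 0 contributes -4 + 0 · 4 = -4
  Term 1 contributes 9 + 1 · 4 = 13
  Term 2 contributes -5 + 2 · 4 = 3
  Term 3 contributes -2 + 3 · 4 = 10
  Term 4 contributes 10 + 4 · 4 = 26
p(4) = ⊕ of these = min[-4, 13, 3, 10, 26] = -4.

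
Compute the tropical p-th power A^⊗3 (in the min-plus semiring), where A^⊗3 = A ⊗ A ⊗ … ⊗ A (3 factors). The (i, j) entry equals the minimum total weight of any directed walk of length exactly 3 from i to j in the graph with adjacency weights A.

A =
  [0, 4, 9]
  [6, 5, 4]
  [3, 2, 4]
A^⊗3 =
  [0, 4, 8]
  [6, 10, 10]
  [3, 7, 10]

Each entry (A^⊗3)_ij equals the minimum over all length-3 walks i = v_0 → v_1 → … → v_3 = j of Σ_t A[v_t][v_{t+1}]. For example, for (i, j) = (0, 2) we minimise over 9 possible intermediate vertex sequences; the minimum is 8, attained along the walk 0 → 0 → 1 → 2.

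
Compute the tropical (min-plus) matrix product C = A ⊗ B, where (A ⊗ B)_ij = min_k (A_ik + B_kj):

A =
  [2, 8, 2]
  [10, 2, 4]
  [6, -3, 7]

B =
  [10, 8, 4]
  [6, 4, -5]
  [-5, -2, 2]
A ⊗ B =
  [-3, 0, 3]
  [-1, 2, -3]
  [2, 1, -8]

Apply the min-plus product entry-by-entry:
  C[0][0] = min over k of (A[0][0] + B[0][0] = 2 + 10 = 12, A[0][1] + B[1][0] = 8 + 6 = 14, A[0][2] + B[2][0] = 2 + -5 = -3) = -3 (attained at k = 2)
  C[0][1] = min over k of (A[0][0] + B[0][1] = 2 + 8 = 10, A[0][1] + B[1][1] = 8 + 4 = 12, A[0][2] + B[2][1] = 2 + -2 = 0) = 0 (attained at k = 2)
  C[0][2] = min over k of (A[0][0] + B[0][2] = 2 + 4 = 6, A[0][1] + B[1][2] = 8 + -5 = 3, A[0][2] + B[2][2] = 2 + 2 = 4) = 3 (attained at k = 1)
  C[1][0] = min over k of (A[1][0] + B[0][0] = 10 + 10 = 20, A[1][1] + B[1][0] = 2 + 6 = 8, A[1][2] + B[2][0] = 4 + -5 = -1) = -1 (attained at k = 2)
  C[1][1] = min over k of (A[1][0] + B[0][1] = 10 + 8 = 18, A[1][1] + B[1][1] = 2 + 4 = 6, A[1][2] + B[2][1] = 4 + -2 = 2) = 2 (attained at k = 2)
  C[1][2] = min over k of (A[1][0] + B[0][2] = 10 + 4 = 14, A[1][1] + B[1][2] = 2 + -5 = -3, A[1][2] + B[2][2] = 4 + 2 = 6) = -3 (attained at k = 1)
  C[2][0] = min over k of (A[2][0] + B[0][0] = 6 + 10 = 16, A[2][1] + B[1][0] = -3 + 6 = 3, A[2][2] + B[2][0] = 7 + -5 = 2) = 2 (attained at k = 2)
  C[2][1] = min over k of (A[2][0] + B[0][1] = 6 + 8 = 14, A[2][1] + B[1][1] = -3 + 4 = 1, A[2][2] + B[2][1] = 7 + -2 = 5) = 1 (attained at k = 1)
  C[2][2] = min over k of (A[2][0] + B[0][2] = 6 + 4 = 10, A[2][1] + B[1][2] = -3 + -5 = -8, A[2][2] + B[2][2] = 7 + 2 = 9) = -8 (attained at k = 1)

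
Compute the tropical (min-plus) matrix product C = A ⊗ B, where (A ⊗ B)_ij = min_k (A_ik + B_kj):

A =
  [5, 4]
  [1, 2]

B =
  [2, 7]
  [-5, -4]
A ⊗ B =
  [-1, 0]
  [-3, -2]

Apply the min-plus product entry-by-entry:
  C[0][0] = min over k of (A[0][0] + B[0][0] = 5 + 2 = 7, A[0][1] + B[1][0] = 4 + -5 = -1) = -1 (attained at k = 1)
  C[0][1] = min over k of (A[0][0] + B[0][1] = 5 + 7 = 12, A[0][1] + B[1][1] = 4 + -4 = 0) = 0 (attained at k = 1)
  C[1][0] = min over k of (A[1][0] + B[0][0] = 1 + 2 = 3, A[1][1] + B[1][0] = 2 + -5 = -3) = -3 (attained at k = 1)
  C[1][1] = min over k of (A[1][0] + B[0][1] = 1 + 7 = 8, A[1][1] + B[1][1] = 2 + -4 = -2) = -2 (attained at k = 1)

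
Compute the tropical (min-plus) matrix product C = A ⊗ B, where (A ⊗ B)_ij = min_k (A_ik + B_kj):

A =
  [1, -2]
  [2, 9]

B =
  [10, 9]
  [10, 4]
A ⊗ B =
  [8, 2]
  [12, 11]

Apply the min-plus product entry-by-entry:
  C[0][0] = min over k of (A[0][0] + B[0][0] = 1 + 10 = 11, A[0][1] + B[1][0] = -2 + 10 = 8) = 8 (attained at k = 1)
  C[0][1] = min over k of (A[0][0] + B[0][1] = 1 + 9 = 10, A[0][1] + B[1][1] = -2 + 4 = 2) = 2 (attained at k = 1)
  C[1][0] = min over k of (A[1][0] + B[0][0] = 2 + 10 = 12, A[1][1] + B[1][0] = 9 + 10 = 19) = 12 (attained at k = 0)
  C[1][1] = min over k of (A[1][0] + B[0][1] = 2 + 9 = 11, A[1][1] + B[1][1] = 9 + 4 = 13) = 11 (attained at k = 0)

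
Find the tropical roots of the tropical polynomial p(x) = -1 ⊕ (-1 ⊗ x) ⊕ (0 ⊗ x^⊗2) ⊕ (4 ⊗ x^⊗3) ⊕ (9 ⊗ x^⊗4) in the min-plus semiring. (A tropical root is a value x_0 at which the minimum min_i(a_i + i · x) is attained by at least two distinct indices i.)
Roots: {-5, -4, -1, 0}

Each tropical root is a break point of the lower envelope of the lines y = a_i + i · x (there are 5 lines, with slopes 0, 1, ..., 4). Only the lines that attain the minimum somewhere contribute to roots; other lines are dominated. Here the surviving (envelope) indices are i = 4, i = 3, i = 2, i = 1, i = 0.
Intersections between consecutive envelope lines give the roots: for adjacent envelope indices i < j the intersection is x = (a_i − a_j) / (j − i). Reading off the sorted break points: {-5, -4, -1, 0}.
Verification: at each break x_0, at least two indices attain the minimum of min_i(a_i + i · x_0).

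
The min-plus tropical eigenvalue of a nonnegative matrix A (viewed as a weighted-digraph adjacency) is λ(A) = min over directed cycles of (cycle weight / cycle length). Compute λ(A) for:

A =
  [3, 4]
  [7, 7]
λ(A) = 3

Enumerate directed cycles and compute their means (weight / length). Sample:
  cycle 0 → 0: weight = 3, length = 1, mean = 3/1 ≈ 3.000
  cycle 1 → 1: weight = 7, length = 1, mean = 7/1 ≈ 7.000
  cycle 0 → 1 → 0: weight = 11, length = 2, mean = 11/2 ≈ 5.500
  cycle 1 → 0 → 1: weight = 11, length = 2, mean = 11/2 ≈ 5.500
Minimum mean = 3.000, attained e.g. along the cycle 0 → 0 with weight 3 and length 1. So λ(A) = 3/1 = 3.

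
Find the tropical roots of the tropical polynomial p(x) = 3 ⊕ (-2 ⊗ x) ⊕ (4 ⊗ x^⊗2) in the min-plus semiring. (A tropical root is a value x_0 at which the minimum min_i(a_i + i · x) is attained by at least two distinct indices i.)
Roots: {-6, 5}

Each tropical root is a break point of the lower envelope of the lines y = a_i + i · x (there are 3 lines, with slopes 0, 1, ..., 2). Only the lines that attain the minimum somewhere contribute to roots; other lines are dominated. Here the surviving (envelope) indices are i = 2, i = 1, i = 0.
Intersections between consecutive envelope lines give the roots: for adjacent envelope indices i < j the intersection is x = (a_i − a_j) / (j − i). Reading off the sorted break points: {-6, 5}.
Verification: at each break x_0, at least two indices attain the minimum of min_i(a_i + i · x_0).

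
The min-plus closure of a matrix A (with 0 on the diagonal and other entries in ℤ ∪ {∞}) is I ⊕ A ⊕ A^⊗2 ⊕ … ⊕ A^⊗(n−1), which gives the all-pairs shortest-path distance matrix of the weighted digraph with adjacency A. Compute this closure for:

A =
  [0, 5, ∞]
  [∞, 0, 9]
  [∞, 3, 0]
Closure =
  [0, 5, 14]
  [∞, 0, 9]
  [∞, 3, 0]

This is the Floyd-Warshall all-pairs shortest-path computation. For each intermediate vertex k = 0, 1, …, 2, update dist[i][j] ← min(dist[i][j], dist[i][k] + dist[k][j]). The final matrix gives, for each (i, j), the minimum total weight of any directed path from i to j (possibly empty when i = j).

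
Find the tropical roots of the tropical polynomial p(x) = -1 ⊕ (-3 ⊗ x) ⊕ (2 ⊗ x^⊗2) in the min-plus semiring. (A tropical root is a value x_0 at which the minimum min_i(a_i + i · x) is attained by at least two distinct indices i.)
Roots: {-5, 2}

Each tropical root is a break point of the lower envelope of the lines y = a_i + i · x (there are 3 lines, with slopes 0, 1, ..., 2). Only the lines that attain the minimum somewhere contribute to roots; other lines are dominated. Here the surviving (envelope) indices are i = 2, i = 1, i = 0.
Intersections between consecutive envelope lines give the roots: for adjacent envelope indices i < j the intersection is x = (a_i − a_j) / (j − i). Reading off the sorted break points: {-5, 2}.
Verification: at each break x_0, at least two indices attain the minimum of min_i(a_i + i · x_0).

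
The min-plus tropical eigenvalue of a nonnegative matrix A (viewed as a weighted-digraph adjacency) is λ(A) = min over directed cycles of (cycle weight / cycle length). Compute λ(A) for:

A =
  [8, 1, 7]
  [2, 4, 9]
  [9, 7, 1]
λ(A) = 1

Enumerate directed cycles and compute their means (weight / length). Sample:
  cycle 0 → 0: weight = 8, length = 1, mean = 8/1 ≈ 8.000
  cycle 1 → 1: weight = 4, length = 1, mean = 4/1 ≈ 4.000
  cycle 2 → 2: weight = 1, length = 1, mean = 1/1 ≈ 1.000
  cycle 0 → 1 → 0: weight = 3, length = 2, mean = 3/2 ≈ 1.500
  cycle 0 → 2 → 0: weight = 16, length = 2, mean = 16/2 ≈ 8.000
  cycle 1 → 0 → 1: weight = 3, length = 2, mean = 3/2 ≈ 1.500
Minimum mean = 1.000, attained e.g. along the cycle 2 → 2 with weight 1 and length 1. So λ(A) = 1/1 = 1.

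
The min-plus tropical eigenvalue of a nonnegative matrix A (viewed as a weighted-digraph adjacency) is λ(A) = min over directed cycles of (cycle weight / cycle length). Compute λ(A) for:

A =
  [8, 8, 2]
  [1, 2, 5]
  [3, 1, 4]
λ(A) = 4/3

Enumerate directed cycles and compute their means (weight / length). Sample:
  cycle 0 → 0: weight = 8, length = 1, mean = 8/1 ≈ 8.000
  cycle 1 → 1: weight = 2, length = 1, mean = 2/1 ≈ 2.000
  cycle 2 → 2: weight = 4, length = 1, mean = 4/1 ≈ 4.000
  cycle 0 → 1 → 0: weight = 9, length = 2, mean = 9/2 ≈ 4.500
  cycle 0 → 2 → 0: weight = 5, length = 2, mean = 5/2 ≈ 2.500
  cycle 1 → 0 → 1: weight = 9, length = 2, mean = 9/2 ≈ 4.500
Minimum mean = 1.333, attained e.g. along the cycle 0 → 2 → 1 → 0 with weight 4 and length 3. So λ(A) = 4/3 = 4/3.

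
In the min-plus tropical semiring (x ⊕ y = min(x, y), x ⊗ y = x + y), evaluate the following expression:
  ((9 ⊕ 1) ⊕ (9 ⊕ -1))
((9 ⊕ 1) ⊕ (9 ⊕ -1)) = -1

Expand innermost to outermost. Recall ⊕ takes the minimum of its arguments and ⊗ takes their sum. Working out the expression ((9 ⊕ 1) ⊕ (9 ⊕ -1)) gives -1.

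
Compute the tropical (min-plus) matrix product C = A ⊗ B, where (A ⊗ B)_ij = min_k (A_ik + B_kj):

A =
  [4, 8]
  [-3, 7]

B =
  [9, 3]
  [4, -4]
A ⊗ B =
  [12, 4]
  [6, 0]

Apply the min-plus product entry-by-entry:
  C[0][0] = min over k of (A[0][0] + B[0][0] = 4 + 9 = 13, A[0][1] + B[1][0] = 8 + 4 = 12) = 12 (attained at k = 1)
  C[0][1] = min over k of (A[0][0] + B[0][1] = 4 + 3 = 7, A[0][1] + B[1][1] = 8 + -4 = 4) = 4 (attained at k = 1)
  C[1][0] = min over k of (A[1][0] + B[0][0] = -3 + 9 = 6, A[1][1] + B[1][0] = 7 + 4 = 11) = 6 (attained at k = 0)
  C[1][1] = min over k of (A[1][0] + B[0][1] = -3 + 3 = 0, A[1][1] + B[1][1] = 7 + -4 = 3) = 0 (attained at k = 0)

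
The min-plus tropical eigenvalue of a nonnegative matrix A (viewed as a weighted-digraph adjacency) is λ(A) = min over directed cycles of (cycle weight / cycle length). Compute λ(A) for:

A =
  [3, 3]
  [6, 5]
λ(A) = 3

Enumerate directed cycles and compute their means (weight / length). Sample:
  cycle 0 → 0: weight = 3, length = 1, mean = 3/1 ≈ 3.000
  cycle 1 → 1: weight = 5, length = 1, mean = 5/1 ≈ 5.000
  cycle 0 → 1 → 0: weight = 9, length = 2, mean = 9/2 ≈ 4.500
  cycle 1 → 0 → 1: weight = 9, length = 2, mean = 9/2 ≈ 4.500
Minimum mean = 3.000, attained e.g. along the cycle 0 → 0 with weight 3 and length 1. So λ(A) = 3/1 = 3.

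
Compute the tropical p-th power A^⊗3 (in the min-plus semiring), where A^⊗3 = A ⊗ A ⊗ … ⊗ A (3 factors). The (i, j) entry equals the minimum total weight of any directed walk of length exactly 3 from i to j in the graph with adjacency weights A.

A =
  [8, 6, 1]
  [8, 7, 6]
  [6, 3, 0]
A^⊗3 =
  [7, 4, 1]
  [12, 9, 6]
  [6, 3, 0]

Each entry (A^⊗3)_ij equals the minimum over all length-3 walks i = v_0 → v_1 → … → v_3 = j of Σ_t A[v_t][v_{t+1}]. For example, for (i, j) = (0, 2) we minimise over 9 possible intermediate vertex sequences; the minimum is 1, attained along the walk 0 → 2 → 2 → 2.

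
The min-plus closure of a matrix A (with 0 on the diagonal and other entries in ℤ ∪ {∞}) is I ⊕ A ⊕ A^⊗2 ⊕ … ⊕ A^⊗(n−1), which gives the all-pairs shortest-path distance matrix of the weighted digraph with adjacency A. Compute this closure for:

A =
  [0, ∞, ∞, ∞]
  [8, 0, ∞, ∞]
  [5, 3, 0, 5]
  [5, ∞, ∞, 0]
Closure =
  [0, ∞, ∞, ∞]
  [8, 0, ∞, ∞]
  [5, 3, 0, 5]
  [5, ∞, ∞, 0]

This is the Floyd-Warshall all-pairs shortest-path computation. For each intermediate vertex k = 0, 1, …, 3, update dist[i][j] ← min(dist[i][j], dist[i][k] + dist[k][j]). The final matrix gives, for each (i, j), the minimum total weight of any directed path from i to j (possibly empty when i = j).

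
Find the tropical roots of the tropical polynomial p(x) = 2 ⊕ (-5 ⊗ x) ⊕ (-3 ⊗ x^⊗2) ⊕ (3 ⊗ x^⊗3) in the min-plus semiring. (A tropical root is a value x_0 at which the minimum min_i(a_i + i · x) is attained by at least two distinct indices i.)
Roots: {-6, -2, 7}

Each tropical root is a break point of the lower envelope of the lines y = a_i + i · x (there are 4 lines, with slopes 0, 1, ..., 3). Only the lines that attain the minimum somewhere contribute to roots; other lines are dominated. Here the surviving (envelope) indices are i = 3, i = 2, i = 1, i = 0.
Intersections between consecutive envelope lines give the roots: for adjacent envelope indices i < j the intersection is x = (a_i − a_j) / (j − i). Reading off the sorted break points: {-6, -2, 7}.
Verification: at each break x_0, at least two indices attain the minimum of min_i(a_i + i · x_0).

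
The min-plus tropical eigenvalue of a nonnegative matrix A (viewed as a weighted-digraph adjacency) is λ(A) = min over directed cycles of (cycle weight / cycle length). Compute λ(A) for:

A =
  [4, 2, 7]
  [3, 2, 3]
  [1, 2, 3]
λ(A) = 2

Enumerate directed cycles and compute their means (weight / length). Sample:
  cycle 0 → 0: weight = 4, length = 1, mean = 4/1 ≈ 4.000
  cycle 1 → 1: weight = 2, length = 1, mean = 2/1 ≈ 2.000
  cycle 2 → 2: weight = 3, length = 1, mean = 3/1 ≈ 3.000
  cycle 0 → 1 → 0: weight = 5, length = 2, mean = 5/2 ≈ 2.500
  cycle 0 → 2 → 0: weight = 8, length = 2, mean = 8/2 ≈ 4.000
  cycle 1 → 0 → 1: weight = 5, length = 2, mean = 5/2 ≈ 2.500
Minimum mean = 2.000, attained e.g. along the cycle 1 → 1 with weight 2 and length 1. So λ(A) = 2/1 = 2.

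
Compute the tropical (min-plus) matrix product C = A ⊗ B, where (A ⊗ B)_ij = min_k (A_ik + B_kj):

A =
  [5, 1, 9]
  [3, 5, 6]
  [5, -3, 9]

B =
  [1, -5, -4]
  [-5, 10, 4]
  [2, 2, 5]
A ⊗ B =
  [-4, 0, 1]
  [0, -2, -1]
  [-8, 0, 1]

Apply the min-plus product entry-by-entry:
  C[0][0] = min over k of (A[0][0] + B[0][0] = 5 + 1 = 6, A[0][1] + B[1][0] = 1 + -5 = -4, A[0][2] + B[2][0] = 9 + 2 = 11) = -4 (attained at k = 1)
  C[0][1] = min over k of (A[0][0] + B[0][1] = 5 + -5 = 0, A[0][1] + B[1][1] = 1 + 10 = 11, A[0][2] + B[2][1] = 9 + 2 = 11) = 0 (attained at k = 0)
  C[0][2] = min over k of (A[0][0] + B[0][2] = 5 + -4 = 1, A[0][1] + B[1][2] = 1 + 4 = 5, A[0][2] + B[2][2] = 9 + 5 = 14) = 1 (attained at k = 0)
  C[1][0] = min over k of (A[1][0] + B[0][0] = 3 + 1 = 4, A[1][1] + B[1][0] = 5 + -5 = 0, A[1][2] + B[2][0] = 6 + 2 = 8) = 0 (attained at k = 1)
  C[1][1] = min over k of (A[1][0] + B[0][1] = 3 + -5 = -2, A[1][1] + B[1][1] = 5 + 10 = 15, A[1][2] + B[2][1] = 6 + 2 = 8) = -2 (attained at k = 0)
  C[1][2] = min over k of (A[1][0] + B[0][2] = 3 + -4 = -1, A[1][1] + B[1][2] = 5 + 4 = 9, A[1][2] + B[2][2] = 6 + 5 = 11) = -1 (attained at k = 0)
  C[2][0] = min over k of (A[2][0] + B[0][0] = 5 + 1 = 6, A[2][1] + B[1][0] = -3 + -5 = -8, A[2][2] + B[2][0] = 9 + 2 = 11) = -8 (attained at k = 1)
  C[2][1] = min over k of (A[2][0] + B[0][1] = 5 + -5 = 0, A[2][1] + B[1][1] = -3 + 10 = 7, A[2][2] + B[2][1] = 9 + 2 = 11) = 0 (attained at k = 0)
  C[2][2] = min over k of (A[2][0] + B[0][2] = 5 + -4 = 1, A[2][1] + B[1][2] = -3 + 4 = 1, A[2][2] + B[2][2] = 9 + 5 = 14) = 1 (attained at k = 0)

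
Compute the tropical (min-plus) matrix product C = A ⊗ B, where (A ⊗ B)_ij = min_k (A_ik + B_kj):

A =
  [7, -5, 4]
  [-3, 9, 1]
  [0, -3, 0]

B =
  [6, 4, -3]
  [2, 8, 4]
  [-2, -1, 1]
A ⊗ B =
  [-3, 3, -1]
  [-1, 0, -6]
  [-2, -1, -3]

Apply the min-plus product entry-by-entry:
  C[0][0] = min over k of (A[0][0] + B[0][0] = 7 + 6 = 13, A[0][1] + B[1][0] = -5 + 2 = -3, A[0][2] + B[2][0] = 4 + -2 = 2) = -3 (attained at k = 1)
  C[0][1] = min over k of (A[0][0] + B[0][1] = 7 + 4 = 11, A[0][1] + B[1][1] = -5 + 8 = 3, A[0][2] + B[2][1] = 4 + -1 = 3) = 3 (attained at k = 1)
  C[0][2] = min over k of (A[0][0] + B[0][2] = 7 + -3 = 4, A[0][1] + B[1][2] = -5 + 4 = -1, A[0][2] + B[2][2] = 4 + 1 = 5) = -1 (attained at k = 1)
  C[1][0] = min over k of (A[1][0] + B[0][0] = -3 + 6 = 3, A[1][1] + B[1][0] = 9 + 2 = 11, A[1][2] + B[2][0] = 1 + -2 = -1) = -1 (attained at k = 2)
  C[1][1] = min over k of (A[1][0] + B[0][1] = -3 + 4 = 1, A[1][1] + B[1][1] = 9 + 8 = 17, A[1][2] + B[2][1] = 1 + -1 = 0) = 0 (attained at k = 2)
  C[1][2] = min over k of (A[1][0] + B[0][2] = -3 + -3 = -6, A[1][1] + B[1][2] = 9 + 4 = 13, A[1][2] + B[2][2] = 1 + 1 = 2) = -6 (attained at k = 0)
  C[2][0] = min over k of (A[2][0] + B[0][0] = 0 + 6 = 6, A[2][1] + B[1][0] = -3 + 2 = -1, A[2][2] + B[2][0] = 0 + -2 = -2) = -2 (attained at k = 2)
  C[2][1] = min over k of (A[2][0] + B[0][1] = 0 + 4 = 4, A[2][1] + B[1][1] = -3 + 8 = 5, A[2][2] + B[2][1] = 0 + -1 = -1) = -1 (attained at k = 2)
  C[2][2] = min over k of (A[2][0] + B[0][2] = 0 + -3 = -3, A[2][1] + B[1][2] = -3 + 4 = 1, A[2][2] + B[2][2] = 0 + 1 = 1) = -3 (attained at k = 0)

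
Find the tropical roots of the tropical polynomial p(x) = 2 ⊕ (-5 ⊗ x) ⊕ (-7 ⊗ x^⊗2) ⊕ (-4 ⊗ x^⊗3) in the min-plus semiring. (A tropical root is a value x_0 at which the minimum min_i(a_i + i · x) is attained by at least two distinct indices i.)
Roots: {-3, 2, 7}

Each tropical root is a break point of the lower envelope of the lines y = a_i + i · x (there are 4 lines, with slopes 0, 1, ..., 3). Only the lines that attain the minimum somewhere contribute to roots; other lines are dominated. Here the surviving (envelope) indices are i = 3, i = 2, i = 1, i = 0.
Intersections between consecutive envelope lines give the roots: for adjacent envelope indices i < j the intersection is x = (a_i − a_j) / (j − i). Reading off the sorted break points: {-3, 2, 7}.
Verification: at each break x_0, at least two indices attain the minimum of min_i(a_i + i · x_0).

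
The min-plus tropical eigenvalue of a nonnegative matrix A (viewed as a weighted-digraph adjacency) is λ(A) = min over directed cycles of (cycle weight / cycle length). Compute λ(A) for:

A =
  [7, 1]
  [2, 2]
λ(A) = 3/2

Enumerate directed cycles and compute their means (weight / length). Sample:
  cycle 0 → 0: weight = 7, length = 1, mean = 7/1 ≈ 7.000
  cycle 1 → 1: weight = 2, length = 1, mean = 2/1 ≈ 2.000
  cycle 0 → 1 → 0: weight = 3, length = 2, mean = 3/2 ≈ 1.500
  cycle 1 → 0 → 1: weight = 3, length = 2, mean = 3/2 ≈ 1.500
Minimum mean = 1.500, attained e.g. along the cycle 0 → 1 → 0 with weight 3 and length 2. So λ(A) = 3/2 = 3/2.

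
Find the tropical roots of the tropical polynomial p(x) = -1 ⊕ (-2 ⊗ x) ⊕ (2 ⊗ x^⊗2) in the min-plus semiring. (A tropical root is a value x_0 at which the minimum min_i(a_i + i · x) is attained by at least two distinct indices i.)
Roots: {-4, 1}

Each tropical root is a break point of the lower envelope of the lines y = a_i + i · x (there are 3 lines, with slopes 0, 1, ..., 2). Only the lines that attain the minimum somewhere contribute to roots; other lines are dominated. Here the surviving (envelope) indices are i = 2, i = 1, i = 0.
Intersections between consecutive envelope lines give the roots: for adjacent envelope indices i < j the intersection is x = (a_i − a_j) / (j − i). Reading off the sorted break points: {-4, 1}.
Verification: at each break x_0, at least two indices attain the minimum of min_i(a_i + i · x_0).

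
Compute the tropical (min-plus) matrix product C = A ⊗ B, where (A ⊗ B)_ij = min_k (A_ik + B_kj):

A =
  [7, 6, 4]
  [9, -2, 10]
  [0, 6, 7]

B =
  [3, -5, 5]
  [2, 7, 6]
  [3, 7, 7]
A ⊗ B =
  [7, 2, 11]
  [0, 4, 4]
  [3, -5, 5]

Apply the min-plus product entry-by-entry:
  C[0][0] = min over k of (A[0][0] + B[0][0] = 7 + 3 = 10, A[0][1] + B[1][0] = 6 + 2 = 8, A[0][2] + B[2][0] = 4 + 3 = 7) = 7 (attained at k = 2)
  C[0][1] = min over k of (A[0][0] + B[0][1] = 7 + -5 = 2, A[0][1] + B[1][1] = 6 + 7 = 13, A[0][2] + B[2][1] = 4 + 7 = 11) = 2 (attained at k = 0)
  C[0][2] = min over k of (A[0][0] + B[0][2] = 7 + 5 = 12, A[0][1] + B[1][2] = 6 + 6 = 12, A[0][2] + B[2][2] = 4 + 7 = 11) = 11 (attained at k = 2)
  C[1][0] = min over k of (A[1][0] + B[0][0] = 9 + 3 = 12, A[1][1] + B[1][0] = -2 + 2 = 0, A[1][2] + B[2][0] = 10 + 3 = 13) = 0 (attained at k = 1)
  C[1][1] = min over k of (A[1][0] + B[0][1] = 9 + -5 = 4, A[1][1] + B[1][1] = -2 + 7 = 5, A[1][2] + B[2][1] = 10 + 7 = 17) = 4 (attained at k = 0)
  C[1][2] = min over k of (A[1][0] + B[0][2] = 9 + 5 = 14, A[1][1] + B[1][2] = -2 + 6 = 4, A[1][2] + B[2][2] = 10 + 7 = 17) = 4 (attained at k = 1)
  C[2][0] = min over k of (A[2][0] + B[0][0] = 0 + 3 = 3, A[2][1] + B[1][0] = 6 + 2 = 8, A[2][2] + B[2][0] = 7 + 3 = 10) = 3 (attained at k = 0)
  C[2][1] = min over k of (A[2][0] + B[0][1] = 0 + -5 = -5, A[2][1] + B[1][1] = 6 + 7 = 13, A[2][2] + B[2][1] = 7 + 7 = 14) = -5 (attained at k = 0)
  C[2][2] = min over k of (A[2][0] + B[0][2] = 0 + 5 = 5, A[2][1] + B[1][2] = 6 + 6 = 12, A[2][2] + B[2][2] = 7 + 7 = 14) = 5 (attained at k = 0)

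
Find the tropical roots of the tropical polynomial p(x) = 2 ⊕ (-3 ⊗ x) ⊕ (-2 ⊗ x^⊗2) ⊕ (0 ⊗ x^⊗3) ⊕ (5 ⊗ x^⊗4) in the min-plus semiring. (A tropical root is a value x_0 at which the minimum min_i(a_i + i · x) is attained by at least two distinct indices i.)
Roots: {-5, -2, -1, 5}

Each tropical root is a break point of the lower envelope of the lines y = a_i + i · x (there are 5 lines, with slopes 0, 1, ..., 4). Only the lines that attain the minimum somewhere contribute to roots; other lines are dominated. Here the surviving (envelope) indices are i = 4, i = 3, i = 2, i = 1, i = 0.
Intersections between consecutive envelope lines give the roots: for adjacent envelope indices i < j the intersection is x = (a_i − a_j) / (j − i). Reading off the sorted break points: {-5, -2, -1, 5}.
Verification: at each break x_0, at least two indices attain the minimum of min_i(a_i + i · x_0).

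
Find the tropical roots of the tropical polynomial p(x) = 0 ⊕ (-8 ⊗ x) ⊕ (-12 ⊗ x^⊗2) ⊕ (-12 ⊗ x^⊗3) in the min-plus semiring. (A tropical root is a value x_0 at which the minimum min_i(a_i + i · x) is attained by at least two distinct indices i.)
Roots: {0, 4, 8}

Each tropical root is a break point of the lower envelope of the lines y = a_i + i · x (there are 4 lines, with slopes 0, 1, ..., 3). Only the lines that attain the minimum somewhere contribute to roots; other lines are dominated. Here the surviving (envelope) indices are i = 3, i = 2, i = 1, i = 0.
Intersections between consecutive envelope lines give the roots: for adjacent envelope indices i < j the intersection is x = (a_i − a_j) / (j − i). Reading off the sorted break points: {0, 4, 8}.
Verification: at each break x_0, at least two indices attain the minimum of min_i(a_i + i · x_0).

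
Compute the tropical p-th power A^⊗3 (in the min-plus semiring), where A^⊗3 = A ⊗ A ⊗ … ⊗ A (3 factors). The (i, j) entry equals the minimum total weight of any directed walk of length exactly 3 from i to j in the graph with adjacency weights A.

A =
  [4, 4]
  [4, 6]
A^⊗3 =
  [12, 12]
  [12, 12]

Each entry (A^⊗3)_ij equals the minimum over all length-3 walks i = v_0 → v_1 → … → v_3 = j of Σ_t A[v_t][v_{t+1}]. For example, for (i, j) = (0, 1) we minimise over 4 possible intermediate vertex sequences; the minimum is 12, attained along the walk 0 → 0 → 0 → 1.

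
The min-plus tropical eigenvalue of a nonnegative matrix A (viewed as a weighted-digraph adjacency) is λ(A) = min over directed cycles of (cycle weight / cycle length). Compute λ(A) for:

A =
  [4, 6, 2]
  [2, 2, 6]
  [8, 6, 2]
λ(A) = 2

Enumerate directed cycles and compute their means (weight / length). Sample:
  cycle 0 → 0: weight = 4, length = 1, mean = 4/1 ≈ 4.000
  cycle 1 → 1: weight = 2, length = 1, mean = 2/1 ≈ 2.000
  cycle 2 → 2: weight = 2, length = 1, mean = 2/1 ≈ 2.000
  cycle 0 → 1 → 0: weight = 8, length = 2, mean = 8/2 ≈ 4.000
  cycle 0 → 2 → 0: weight = 10, length = 2, mean = 10/2 ≈ 5.000
  cycle 1 → 0 → 1: weight = 8, length = 2, mean = 8/2 ≈ 4.000
Minimum mean = 2.000, attained e.g. along the cycle 1 → 1 with weight 2 and length 1. So λ(A) = 2/1 = 2.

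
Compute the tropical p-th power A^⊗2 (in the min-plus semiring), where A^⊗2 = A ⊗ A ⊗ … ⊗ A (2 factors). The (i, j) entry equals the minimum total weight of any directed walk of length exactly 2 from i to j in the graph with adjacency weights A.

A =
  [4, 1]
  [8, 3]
A^⊗2 =
  [8, 4]
  [11, 6]

Each entry (A^⊗2)_ij equals the minimum over all length-2 walks i = v_0 → v_1 → … → v_2 = j of Σ_t A[v_t][v_{t+1}]. For example, for (i, j) = (0, 1) we minimise over 2 possible intermediate vertex sequences; the minimum is 4, attained along the walk 0 → 1 → 1.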